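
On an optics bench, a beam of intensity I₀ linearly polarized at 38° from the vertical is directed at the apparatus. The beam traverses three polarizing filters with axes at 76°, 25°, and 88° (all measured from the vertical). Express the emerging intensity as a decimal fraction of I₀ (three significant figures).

I₁ = I₀ cos²(76° − 38°) = I₀ cos²(38°) = 0.621 I₀.
I₂ = I₁ cos²(25° − 76°) = 0.621 I₀ · cos²(51°) = 0.2459 I₀.
I₃ = I₂ cos²(88° − 25°) = 0.2459 I₀ · cos²(63°) = 0.05069 I₀.
Transmitted fraction = 0.05069.

≈ 0.0507 I₀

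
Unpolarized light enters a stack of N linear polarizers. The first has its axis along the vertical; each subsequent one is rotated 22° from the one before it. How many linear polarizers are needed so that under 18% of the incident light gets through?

N = 8

First polarizer halves the unpolarized light: factor 1/2.
Each further stage multiplies by cos²(22°) = 0.8597.
After N polarizers: T = 0.5·0.8597^(N−1). Require T < 0.18 ⇒ N−1 > ln(0.18/0.5)/ln(0.8597) = 6.76, so N−1 ≥ 7 and N = 8.
Check: N=8 gives T = 0.1735 < 0.18; N=7 gives T = 0.2018.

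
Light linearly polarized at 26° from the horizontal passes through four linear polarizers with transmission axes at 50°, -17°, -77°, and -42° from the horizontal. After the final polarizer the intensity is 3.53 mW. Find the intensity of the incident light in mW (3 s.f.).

I₀ ≈ 165 mW

By Malus's law, I₁ = I₀ cos²(50° − 26°) = I₀ cos²(24°) = 0.8346 I₀.
I₂ = I₁ cos²(-17° − 50°) = 0.8346 I₀ · cos²(67°) = 0.1274 I₀.
I₃ = I₂ cos²(-77° + 17°) = 0.1274 I₀ · cos²(60°) = 0.03185 I₀.
I₄ = I₃ cos²(-42° + 77°) = 0.03185 I₀ · cos²(35°) = 0.02137 I₀.
So 3.53 mW = 0.02137 I₀, giving I₀ = 3.53/0.02137 = 165.2 mW.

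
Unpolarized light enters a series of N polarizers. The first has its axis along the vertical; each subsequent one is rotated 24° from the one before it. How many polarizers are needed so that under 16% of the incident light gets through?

First polarizer halves the unpolarized light: factor 1/2.
Each further stage multiplies by cos²(24°) = 0.8346.
After N polarizers: T = 0.5·0.8346^(N−1). Require T < 0.16 ⇒ N−1 > ln(0.16/0.5)/ln(0.8346) = 6.30, so N−1 ≥ 7 and N = 8.
Check: N=8 gives T = 0.141 < 0.16; N=7 gives T = 0.1689.

N = 8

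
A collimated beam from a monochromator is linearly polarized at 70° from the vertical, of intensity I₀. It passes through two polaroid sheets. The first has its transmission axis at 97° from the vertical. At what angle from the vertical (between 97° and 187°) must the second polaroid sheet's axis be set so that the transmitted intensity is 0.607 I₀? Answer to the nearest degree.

θ ≈ 126°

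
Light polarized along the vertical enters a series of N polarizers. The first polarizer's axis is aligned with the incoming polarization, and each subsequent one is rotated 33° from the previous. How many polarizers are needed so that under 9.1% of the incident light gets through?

N = 8

First polarizer is aligned with the polarization: full transmission.
Each further stage multiplies by cos²(33°) = 0.7034.
After N polarizers: T = 0.7034^(N−1). Require T < 0.091 ⇒ N−1 > ln(0.091)/ln(0.7034) = 6.81, so N−1 ≥ 7 and N = 8.
Check: N=8 gives T = 0.08517 < 0.091; N=7 gives T = 0.1211.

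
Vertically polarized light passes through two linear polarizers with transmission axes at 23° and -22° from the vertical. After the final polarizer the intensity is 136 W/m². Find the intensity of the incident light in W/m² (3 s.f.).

I₁ = I₀ cos²(23° − 0°) = I₀ cos²(23°) = 0.8473 I₀.
I₂ = I₁ cos²(-22° − 23°) = 0.8473 I₀ · cos²(45°) = 0.4237 I₀.
So 136 W/m² = 0.4237 I₀, giving I₀ = 136/0.4237 = 321 W/m².

I₀ ≈ 321 W/m²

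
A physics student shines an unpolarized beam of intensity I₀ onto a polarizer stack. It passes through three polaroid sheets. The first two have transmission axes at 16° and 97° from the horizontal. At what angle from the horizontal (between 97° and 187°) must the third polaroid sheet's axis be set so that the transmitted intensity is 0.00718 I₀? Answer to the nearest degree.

θ ≈ 137°

Unpolarized light through the first polarizer → I₁ = ½ I₀, now polarized at 16°.
I₂ = I₁ cos²(97° − 16°) = 0.5 I₀ · cos²(81°) = 0.01224 I₀.
Need I₃/I₀ = 0.00718, so cos²(θ − 97°) = 0.00718 / 0.01224 = 0.5868.
θ − 97° = arccos(√0.5868) = 40.0°, giving θ ≈ 97 + 40.0 = 137.0°.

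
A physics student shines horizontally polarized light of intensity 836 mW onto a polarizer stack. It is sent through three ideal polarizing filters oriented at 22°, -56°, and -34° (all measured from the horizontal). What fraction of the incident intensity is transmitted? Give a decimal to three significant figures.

I/I₀ ≈ 0.0319

By Malus's law, I₁ = 836 mW · cos²(22°) = 718.7 mW.
I₂ = I₁ · cos²(78°) = 718.7 · 0.04323 = 31.07 mW.
I₃ = I₂ · cos²(22°) = 31.07 · 0.8597 = 26.71 mW.
Transmitted fraction = 0.03195.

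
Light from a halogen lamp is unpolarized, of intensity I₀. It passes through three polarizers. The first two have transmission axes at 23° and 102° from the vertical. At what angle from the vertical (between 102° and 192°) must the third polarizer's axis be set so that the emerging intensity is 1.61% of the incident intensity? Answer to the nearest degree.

Unpolarized light through the first polarizer → I₁ = ½ I₀, now polarized at 23°.
I₂ = I₁ cos²(102° − 23°) = 0.5 I₀ · cos²(79°) = 0.0182 I₀.
Need I₃/I₀ = 0.0161, so cos²(θ − 102°) = 0.0161 / 0.0182 = 0.8844.
θ − 102° = arccos(√0.8844) = 19.9°, giving θ ≈ 102 + 19.9 = 121.9°.

θ ≈ 122°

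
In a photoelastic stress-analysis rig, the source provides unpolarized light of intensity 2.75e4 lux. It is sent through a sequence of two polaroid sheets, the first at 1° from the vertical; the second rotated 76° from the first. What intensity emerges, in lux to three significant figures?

I ≈ 805 lux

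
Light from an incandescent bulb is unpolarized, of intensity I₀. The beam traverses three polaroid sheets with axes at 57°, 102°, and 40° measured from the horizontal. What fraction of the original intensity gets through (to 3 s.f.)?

≈ 0.0551 I₀

Unpolarized light through the first polarizer → I₁ = ½ I₀, now polarized at 57°.
I₂ = I₁ cos²(102° − 57°) = 0.5 I₀ · cos²(45°) = 0.25 I₀.
I₃ = I₂ cos²(40° − 102°) = 0.25 I₀ · cos²(62°) = 0.0551 I₀.
Transmitted fraction = 0.0551.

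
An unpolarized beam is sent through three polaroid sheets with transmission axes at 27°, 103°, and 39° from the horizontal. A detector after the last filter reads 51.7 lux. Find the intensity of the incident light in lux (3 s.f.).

I₀ ≈ 9190 lux

Unpolarized light through the first polarizer → I₁ = ½ I₀, now polarized at 27°.
I₂ = I₁ cos²(103° − 27°) = 0.5 I₀ · cos²(76°) = 0.02926 I₀.
I₃ = I₂ cos²(39° − 103°) = 0.02926 I₀ · cos²(64°) = 0.005623 I₀.
So 51.7 lux = 0.005623 I₀, giving I₀ = 51.7/0.005623 = 9194 lux.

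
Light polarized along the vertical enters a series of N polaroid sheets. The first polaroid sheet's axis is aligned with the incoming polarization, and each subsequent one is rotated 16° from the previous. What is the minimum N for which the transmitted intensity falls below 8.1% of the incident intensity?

N = 33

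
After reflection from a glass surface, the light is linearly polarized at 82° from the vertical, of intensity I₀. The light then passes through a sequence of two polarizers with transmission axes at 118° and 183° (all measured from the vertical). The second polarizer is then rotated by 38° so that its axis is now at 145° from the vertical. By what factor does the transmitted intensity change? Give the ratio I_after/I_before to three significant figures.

I_new/I_old ≈ 4.44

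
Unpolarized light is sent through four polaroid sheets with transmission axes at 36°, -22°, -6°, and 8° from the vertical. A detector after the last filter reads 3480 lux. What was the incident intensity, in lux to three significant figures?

Unpolarized light through the first polarizer → I₁ = ½ I₀, now polarized at 36°.
I₂ = I₁ cos²(-22° − 36°) = 0.5 I₀ · cos²(58°) = 0.1404 I₀.
I₃ = I₂ cos²(-6° + 22°) = 0.1404 I₀ · cos²(16°) = 0.1297 I₀.
I₄ = I₃ cos²(8° + 6°) = 0.1297 I₀ · cos²(14°) = 0.1221 I₀.
So 3480 lux = 0.1221 I₀, giving I₀ = 3480/0.1221 = 2.849e+04 lux.

I₀ ≈ 2.85e4 lux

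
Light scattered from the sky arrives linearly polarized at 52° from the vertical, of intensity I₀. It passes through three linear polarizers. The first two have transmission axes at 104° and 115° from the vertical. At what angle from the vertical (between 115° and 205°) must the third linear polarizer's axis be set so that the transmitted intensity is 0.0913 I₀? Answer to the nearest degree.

I₁ = I₀ cos²(104° − 52°) = I₀ cos²(52°) = 0.379 I₀.
I₂ = I₁ cos²(115° − 104°) = 0.379 I₀ · cos²(11°) = 0.3652 I₀.
Need I₃/I₀ = 0.0913, so cos²(θ − 115°) = 0.0913 / 0.3652 = 0.25.
θ − 115° = arccos(√0.25) = 60.0°, giving θ ≈ 115 + 60.0 = 175.0°.

θ ≈ 175°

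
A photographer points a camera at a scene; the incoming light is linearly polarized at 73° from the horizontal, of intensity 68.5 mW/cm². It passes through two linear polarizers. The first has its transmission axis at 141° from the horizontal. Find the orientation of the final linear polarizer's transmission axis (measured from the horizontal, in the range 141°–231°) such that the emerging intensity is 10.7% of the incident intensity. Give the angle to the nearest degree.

θ ≈ 170°

I₁ = I₀ cos²(141° − 73°) = I₀ cos²(68°) = 0.1403 I₀.
Need I₂/I₀ = 0.107, so cos²(θ − 141°) = 0.107 / 0.1403 = 0.7625.
θ − 141° = arccos(√0.7625) = 29.2°, giving θ ≈ 141 + 29.2 = 170.2°.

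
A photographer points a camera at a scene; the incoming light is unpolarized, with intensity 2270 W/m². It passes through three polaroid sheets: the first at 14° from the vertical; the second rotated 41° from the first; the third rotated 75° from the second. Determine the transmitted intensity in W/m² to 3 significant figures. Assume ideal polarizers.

Unpolarized light through the first polarizer → I₁ = 2270 W/m²/2 = 1135 W/m², polarized at 14°.
I₂ = I₁ · cos²(41°) = 1135 · 0.5696 = 646.5 W/m².
I₃ = I₂ · cos²(75°) = 646.5 · 0.06699 = 43.31 W/m².

I ≈ 43.3 W/m²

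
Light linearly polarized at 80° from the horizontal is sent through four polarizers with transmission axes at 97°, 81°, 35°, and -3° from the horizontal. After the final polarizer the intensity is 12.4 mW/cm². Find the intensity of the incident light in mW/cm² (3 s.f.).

I₀ ≈ 49.0 mW/cm²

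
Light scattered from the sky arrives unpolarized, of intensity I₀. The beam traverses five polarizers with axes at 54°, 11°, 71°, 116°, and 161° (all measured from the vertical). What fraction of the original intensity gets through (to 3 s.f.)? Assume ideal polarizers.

Unpolarized light through the first polarizer → I₁ = ½ I₀, now polarized at 54°.
I₂ = I₁ cos²(11° − 54°) = 0.5 I₀ · cos²(43°) = 0.2674 I₀.
I₃ = I₂ cos²(71° − 11°) = 0.2674 I₀ · cos²(60°) = 0.06686 I₀.
I₄ = I₃ cos²(116° − 71°) = 0.06686 I₀ · cos²(45°) = 0.03343 I₀.
I₅ = I₄ cos²(161° − 116°) = 0.03343 I₀ · cos²(45°) = 0.01671 I₀.
Transmitted fraction = 0.01671.

≈ 0.0167 I₀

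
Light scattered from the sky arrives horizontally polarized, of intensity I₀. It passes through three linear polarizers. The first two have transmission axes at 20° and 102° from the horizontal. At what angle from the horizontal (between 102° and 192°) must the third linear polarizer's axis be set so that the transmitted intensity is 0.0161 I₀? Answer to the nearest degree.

θ ≈ 116°

By Malus's law, I₁ = I₀ cos²(20° − 0°) = I₀ cos²(20°) = 0.883 I₀.
I₂ = I₁ cos²(102° − 20°) = 0.883 I₀ · cos²(82°) = 0.0171 I₀.
Need I₃/I₀ = 0.0161, so cos²(θ − 102°) = 0.0161 / 0.0171 = 0.9413.
θ − 102° = arccos(√0.9413) = 14.0°, giving θ ≈ 102 + 14.0 = 116.0°.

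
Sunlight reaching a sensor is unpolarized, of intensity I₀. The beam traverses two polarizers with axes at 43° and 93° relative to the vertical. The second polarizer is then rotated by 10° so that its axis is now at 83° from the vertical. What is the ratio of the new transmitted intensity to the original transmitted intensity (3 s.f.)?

Before rotation:
Unpolarized light through the first polarizer → I₁ = ½ I₀, now polarized at 43°.
I₂ = I₁ cos²(93° − 43°) = 0.5 I₀ · cos²(50°) = 0.2066 I₀.
After rotation:
Unpolarized light through the first polarizer → I₁ = ½ I₀, now polarized at 43°.
I₂ = I₁ cos²(83° − 43°) = 0.5 I₀ · cos²(40°) = 0.2934 I₀.
Ratio = 0.2934 / 0.2066 = 1.42.

I_new/I_old ≈ 1.42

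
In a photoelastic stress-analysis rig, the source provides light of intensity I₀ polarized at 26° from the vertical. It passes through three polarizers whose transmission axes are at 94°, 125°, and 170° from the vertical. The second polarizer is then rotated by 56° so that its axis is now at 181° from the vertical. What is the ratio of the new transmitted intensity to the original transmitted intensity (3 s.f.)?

Before rotation:
I₁ = I₀ cos²(94° − 26°) = I₀ cos²(68°) = 0.1403 I₀.
I₂ = I₁ cos²(125° − 94°) = 0.1403 I₀ · cos²(31°) = 0.1031 I₀.
I₃ = I₂ cos²(170° − 125°) = 0.1031 I₀ · cos²(45°) = 0.05155 I₀.
After rotation:
I₁ = I₀ cos²(94° − 26°) = I₀ cos²(68°) = 0.1403 I₀.
I₂ = I₁ cos²(181° − 94°) = 0.1403 I₀ · cos²(87°) = 0.0003844 I₀.
I₃ = I₂ cos²(170° − 181°) = 0.0003844 I₀ · cos²(11°) = 0.0003704 I₀.
Ratio = 0.0003704 / 0.05155 = 0.007184.

I_new/I_old ≈ 0.00718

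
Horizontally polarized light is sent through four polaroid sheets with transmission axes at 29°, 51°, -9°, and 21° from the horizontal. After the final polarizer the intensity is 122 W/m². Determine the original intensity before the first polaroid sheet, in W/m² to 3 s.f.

I₀ ≈ 989 W/m²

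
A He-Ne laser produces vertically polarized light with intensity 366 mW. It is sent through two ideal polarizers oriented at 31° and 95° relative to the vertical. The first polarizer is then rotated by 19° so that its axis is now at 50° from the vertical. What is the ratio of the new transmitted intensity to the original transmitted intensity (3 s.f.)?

Before rotation:
By Malus's law, I₁ = I₀ cos²(31° − 0°) = I₀ cos²(31°) = 0.7347 I₀.
I₂ = I₁ cos²(95° − 31°) = 0.7347 I₀ · cos²(64°) = 0.1412 I₀.
After rotation:
I₁ = I₀ cos²(50° − 0°) = I₀ cos²(50°) = 0.4132 I₀.
I₂ = I₁ cos²(95° − 50°) = 0.4132 I₀ · cos²(45°) = 0.2066 I₀.
Ratio = 0.2066 / 0.1412 = 1.463.

I_new/I_old ≈ 1.46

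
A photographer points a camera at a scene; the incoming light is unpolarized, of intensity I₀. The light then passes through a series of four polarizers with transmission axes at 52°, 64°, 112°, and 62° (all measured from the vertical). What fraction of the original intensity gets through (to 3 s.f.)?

Unpolarized light through the first polarizer → I₁ = ½ I₀, now polarized at 52°.
I₂ = I₁ cos²(64° − 52°) = 0.5 I₀ · cos²(12°) = 0.4784 I₀.
I₃ = I₂ cos²(112° − 64°) = 0.4784 I₀ · cos²(48°) = 0.2142 I₀.
I₄ = I₃ cos²(62° − 112°) = 0.2142 I₀ · cos²(50°) = 0.0885 I₀.
Transmitted fraction = 0.0885.

≈ 0.0885 I₀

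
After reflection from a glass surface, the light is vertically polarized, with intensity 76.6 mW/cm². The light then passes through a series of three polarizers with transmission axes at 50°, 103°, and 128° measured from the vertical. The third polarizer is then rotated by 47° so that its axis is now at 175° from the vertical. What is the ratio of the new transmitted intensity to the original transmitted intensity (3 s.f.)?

I_new/I_old ≈ 0.116

Before rotation:
I₁ = I₀ cos²(50° − 0°) = I₀ cos²(50°) = 0.4132 I₀.
I₂ = I₁ cos²(103° − 50°) = 0.4132 I₀ · cos²(53°) = 0.1496 I₀.
I₃ = I₂ cos²(128° − 103°) = 0.1496 I₀ · cos²(25°) = 0.1229 I₀.
After rotation:
I₁ = I₀ cos²(50° − 0°) = I₀ cos²(50°) = 0.4132 I₀.
I₂ = I₁ cos²(103° − 50°) = 0.4132 I₀ · cos²(53°) = 0.1496 I₀.
I₃ = I₂ cos²(175° − 103°) = 0.1496 I₀ · cos²(72°) = 0.01429 I₀.
Ratio = 0.01429 / 0.1229 = 0.1163.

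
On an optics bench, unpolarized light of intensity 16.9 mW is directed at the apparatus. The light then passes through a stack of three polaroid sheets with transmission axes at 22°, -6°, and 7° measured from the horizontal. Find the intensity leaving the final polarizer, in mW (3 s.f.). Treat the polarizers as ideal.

I ≈ 6.25 mW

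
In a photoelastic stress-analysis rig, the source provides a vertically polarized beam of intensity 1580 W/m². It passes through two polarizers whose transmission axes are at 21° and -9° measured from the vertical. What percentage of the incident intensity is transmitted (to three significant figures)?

By Malus's law, I₁ = 1580 W/m² · cos²(21°) = 1377 W/m².
I₂ = I₁ · cos²(30°) = 1377 · 0.75 = 1033 W/m².
That is 65.37% of the incident intensity.

≈ 65.4%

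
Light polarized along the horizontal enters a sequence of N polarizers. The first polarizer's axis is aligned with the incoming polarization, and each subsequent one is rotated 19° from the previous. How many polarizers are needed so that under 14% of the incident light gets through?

First polarizer is aligned with the polarization: full transmission.
Each further stage multiplies by cos²(19°) = 0.894.
After N polarizers: T = 0.894^(N−1). Require T < 0.14 ⇒ N−1 > ln(0.14)/ln(0.894) = 17.55, so N−1 ≥ 18 and N = 19.
Check: N=19 gives T = 0.1331 < 0.14; N=18 gives T = 0.1489.

N = 19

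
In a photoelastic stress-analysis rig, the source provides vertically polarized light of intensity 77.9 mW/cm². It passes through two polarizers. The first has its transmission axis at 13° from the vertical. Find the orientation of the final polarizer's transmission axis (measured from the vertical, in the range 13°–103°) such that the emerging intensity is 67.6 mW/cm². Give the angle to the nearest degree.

θ ≈ 30°

I₁ = I₀ cos²(13° − 0°) = I₀ cos²(13°) = 0.9494 I₀.
Target fraction: 67.6 / 77.9 mW/cm² = 0.8678 of I₀.
Need I₂/I₀ = 0.8678, so cos²(θ − 13°) = 0.8678 / 0.9494 = 0.914.
θ − 13° = arccos(√0.914) = 17.0°, giving θ ≈ 13 + 17.0 = 30.0°.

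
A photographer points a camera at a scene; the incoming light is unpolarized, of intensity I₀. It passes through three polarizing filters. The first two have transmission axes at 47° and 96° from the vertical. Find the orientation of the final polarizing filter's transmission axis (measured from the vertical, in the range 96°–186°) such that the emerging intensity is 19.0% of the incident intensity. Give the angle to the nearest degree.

θ ≈ 116°

Unpolarized light through the first polarizer → I₁ = ½ I₀, now polarized at 47°.
I₂ = I₁ cos²(96° − 47°) = 0.5 I₀ · cos²(49°) = 0.2152 I₀.
Need I₃/I₀ = 0.19, so cos²(θ − 96°) = 0.19 / 0.2152 = 0.8829.
θ − 96° = arccos(√0.8829) = 20.0°, giving θ ≈ 96 + 20.0 = 116.0°.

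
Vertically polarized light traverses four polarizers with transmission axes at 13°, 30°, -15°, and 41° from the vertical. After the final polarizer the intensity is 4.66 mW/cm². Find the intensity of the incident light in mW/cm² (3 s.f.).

I₀ ≈ 34.3 mW/cm²

I₁ = I₀ cos²(13° − 0°) = I₀ cos²(13°) = 0.9494 I₀.
I₂ = I₁ cos²(30° − 13°) = 0.9494 I₀ · cos²(17°) = 0.8682 I₀.
I₃ = I₂ cos²(-15° − 30°) = 0.8682 I₀ · cos²(45°) = 0.4341 I₀.
I₄ = I₃ cos²(41° + 15°) = 0.4341 I₀ · cos²(56°) = 0.1357 I₀.
So 4.66 mW/cm² = 0.1357 I₀, giving I₀ = 4.66/0.1357 = 34.33 mW/cm².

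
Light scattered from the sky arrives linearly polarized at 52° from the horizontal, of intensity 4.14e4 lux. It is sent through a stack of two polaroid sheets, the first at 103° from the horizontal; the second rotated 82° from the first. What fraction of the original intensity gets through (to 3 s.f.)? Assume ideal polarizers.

I/I₀ ≈ 0.00767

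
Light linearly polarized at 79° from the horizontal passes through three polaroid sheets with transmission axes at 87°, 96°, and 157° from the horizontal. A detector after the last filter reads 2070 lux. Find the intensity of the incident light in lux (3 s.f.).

I₁ = I₀ cos²(87° − 79°) = I₀ cos²(8°) = 0.9806 I₀.
I₂ = I₁ cos²(96° − 87°) = 0.9806 I₀ · cos²(9°) = 0.9566 I₀.
I₃ = I₂ cos²(157° − 96°) = 0.9566 I₀ · cos²(61°) = 0.2248 I₀.
So 2070 lux = 0.2248 I₀, giving I₀ = 2070/0.2248 = 9206 lux.

I₀ ≈ 9210 lux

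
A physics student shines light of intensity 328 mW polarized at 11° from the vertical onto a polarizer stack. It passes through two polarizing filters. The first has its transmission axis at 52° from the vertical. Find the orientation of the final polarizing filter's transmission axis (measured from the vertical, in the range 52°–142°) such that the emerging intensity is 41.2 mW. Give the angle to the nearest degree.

I₁ = I₀ cos²(52° − 11°) = I₀ cos²(41°) = 0.5696 I₀.
Target fraction: 41.2 / 328 mW = 0.1256 of I₀.
Need I₂/I₀ = 0.1256, so cos²(θ − 52°) = 0.1256 / 0.5696 = 0.2205.
θ − 52° = arccos(√0.2205) = 62.0°, giving θ ≈ 52 + 62.0 = 114.0°.

θ ≈ 114°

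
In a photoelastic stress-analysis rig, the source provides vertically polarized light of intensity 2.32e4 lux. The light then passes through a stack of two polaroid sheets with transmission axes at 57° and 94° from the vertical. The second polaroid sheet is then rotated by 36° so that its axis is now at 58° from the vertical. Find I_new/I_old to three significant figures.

I_new/I_old ≈ 1.57

Before rotation:
By Malus's law, I₁ = I₀ cos²(57° − 0°) = I₀ cos²(57°) = 0.2966 I₀.
I₂ = I₁ cos²(94° − 57°) = 0.2966 I₀ · cos²(37°) = 0.1892 I₀.
After rotation:
I₁ = I₀ cos²(57° − 0°) = I₀ cos²(57°) = 0.2966 I₀.
I₂ = I₁ cos²(58° − 57°) = 0.2966 I₀ · cos²(1°) = 0.2965 I₀.
Ratio = 0.2965 / 0.1892 = 1.567.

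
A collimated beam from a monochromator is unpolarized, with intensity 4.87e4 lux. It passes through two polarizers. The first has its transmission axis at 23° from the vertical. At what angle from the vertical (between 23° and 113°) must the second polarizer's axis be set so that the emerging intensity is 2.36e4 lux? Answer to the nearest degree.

Unpolarized light through the first polarizer → I₁ = ½ I₀, now polarized at 23°.
Target fraction: 2.36e4 / 4.87e4 lux = 0.4846 of I₀.
Need I₂/I₀ = 0.4846, so cos²(θ − 23°) = 0.4846 / 0.5 = 0.9692.
θ − 23° = arccos(√0.9692) = 10.1°, giving θ ≈ 23 + 10.1 = 33.1°.

θ ≈ 33°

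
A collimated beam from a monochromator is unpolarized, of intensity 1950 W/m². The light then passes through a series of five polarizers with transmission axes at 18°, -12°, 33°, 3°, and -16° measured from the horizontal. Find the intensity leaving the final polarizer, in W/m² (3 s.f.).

Unpolarized light through the first polarizer → I₁ = 1950 W/m²/2 = 975 W/m², polarized at 18°.
I₂ = I₁ · cos²(30°) = 975 · 0.75 = 731.3 W/m².
I₃ = I₂ · cos²(45°) = 731.3 · 0.5 = 365.6 W/m².
I₄ = I₃ · cos²(30°) = 365.6 · 0.75 = 274.2 W/m².
I₅ = I₄ · cos²(19°) = 274.2 · 0.894 = 245.2 W/m².

I ≈ 245 W/m²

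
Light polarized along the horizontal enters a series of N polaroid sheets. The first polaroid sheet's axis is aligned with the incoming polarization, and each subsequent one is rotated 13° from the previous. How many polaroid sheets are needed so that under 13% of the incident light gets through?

First polarizer is aligned with the polarization: full transmission.
Each further stage multiplies by cos²(13°) = 0.9494.
After N polarizers: T = 0.9494^(N−1). Require T < 0.13 ⇒ N−1 > ln(0.13)/ln(0.9494) = 39.29, so N−1 ≥ 40 and N = 41.
Check: N=41 gives T = 0.1253 < 0.13; N=40 gives T = 0.132.

N = 41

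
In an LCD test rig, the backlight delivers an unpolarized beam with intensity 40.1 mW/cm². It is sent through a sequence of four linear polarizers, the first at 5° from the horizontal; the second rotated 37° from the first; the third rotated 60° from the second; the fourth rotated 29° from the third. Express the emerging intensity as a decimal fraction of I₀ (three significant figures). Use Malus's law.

I/I₀ ≈ 0.0610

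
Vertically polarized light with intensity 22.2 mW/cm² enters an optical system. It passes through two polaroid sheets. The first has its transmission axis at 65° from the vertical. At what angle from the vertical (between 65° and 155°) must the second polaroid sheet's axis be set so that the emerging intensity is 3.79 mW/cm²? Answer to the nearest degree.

θ ≈ 77°

I₁ = I₀ cos²(65° − 0°) = I₀ cos²(65°) = 0.1786 I₀.
Target fraction: 3.79 / 22.2 mW/cm² = 0.1707 of I₀.
Need I₂/I₀ = 0.1707, so cos²(θ − 65°) = 0.1707 / 0.1786 = 0.9558.
θ − 65° = arccos(√0.9558) = 12.1°, giving θ ≈ 65 + 12.1 = 77.1°.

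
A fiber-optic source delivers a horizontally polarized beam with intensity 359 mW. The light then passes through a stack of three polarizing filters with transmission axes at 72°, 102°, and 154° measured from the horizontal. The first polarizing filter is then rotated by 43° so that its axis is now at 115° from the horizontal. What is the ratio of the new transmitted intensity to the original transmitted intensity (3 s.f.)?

Before rotation:
I₁ = I₀ cos²(72° − 0°) = I₀ cos²(72°) = 0.09549 I₀.
I₂ = I₁ cos²(102° − 72°) = 0.09549 I₀ · cos²(30°) = 0.07162 I₀.
I₃ = I₂ cos²(154° − 102°) = 0.07162 I₀ · cos²(52°) = 0.02715 I₀.
After rotation:
I₁ = I₀ cos²(115° − 0°) = I₀ cos²(65°) = 0.1786 I₀.
I₂ = I₁ cos²(102° − 115°) = 0.1786 I₀ · cos²(13°) = 0.1696 I₀.
I₃ = I₂ cos²(154° − 102°) = 0.1696 I₀ · cos²(52°) = 0.06427 I₀.
Ratio = 0.06427 / 0.02715 = 2.368.

I_new/I_old ≈ 2.37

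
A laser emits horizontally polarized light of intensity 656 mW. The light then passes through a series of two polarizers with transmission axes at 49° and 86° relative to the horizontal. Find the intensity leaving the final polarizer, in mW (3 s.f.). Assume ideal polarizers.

I ≈ 180 mW

By Malus's law, I₁ = 656 mW · cos²(49°) = 282.4 mW.
I₂ = I₁ · cos²(37°) = 282.4 · 0.6378 = 180.1 mW.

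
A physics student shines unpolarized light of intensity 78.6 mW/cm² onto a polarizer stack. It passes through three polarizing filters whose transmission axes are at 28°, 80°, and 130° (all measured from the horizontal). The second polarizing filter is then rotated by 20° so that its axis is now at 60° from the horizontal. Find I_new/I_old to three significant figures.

I_new/I_old ≈ 0.537

Before rotation:
Unpolarized light through the first polarizer → I₁ = ½ I₀, now polarized at 28°.
I₂ = I₁ cos²(80° − 28°) = 0.5 I₀ · cos²(52°) = 0.1895 I₀.
I₃ = I₂ cos²(130° − 80°) = 0.1895 I₀ · cos²(50°) = 0.0783 I₀.
After rotation:
Unpolarized light through the first polarizer → I₁ = ½ I₀, now polarized at 28°.
I₂ = I₁ cos²(60° − 28°) = 0.5 I₀ · cos²(32°) = 0.3596 I₀.
I₃ = I₂ cos²(130° − 60°) = 0.3596 I₀ · cos²(70°) = 0.04206 I₀.
Ratio = 0.04206 / 0.0783 = 0.5372.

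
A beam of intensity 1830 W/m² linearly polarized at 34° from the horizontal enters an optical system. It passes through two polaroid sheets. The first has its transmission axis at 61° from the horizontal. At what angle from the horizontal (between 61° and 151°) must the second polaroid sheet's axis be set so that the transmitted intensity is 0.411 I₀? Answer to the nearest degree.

θ ≈ 105°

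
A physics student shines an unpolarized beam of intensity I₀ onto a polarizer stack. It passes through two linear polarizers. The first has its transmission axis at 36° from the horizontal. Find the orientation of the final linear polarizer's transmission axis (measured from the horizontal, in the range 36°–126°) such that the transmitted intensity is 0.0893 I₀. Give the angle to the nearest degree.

θ ≈ 101°

Unpolarized light through the first polarizer → I₁ = ½ I₀, now polarized at 36°.
Need I₂/I₀ = 0.0893, so cos²(θ − 36°) = 0.0893 / 0.5 = 0.1786.
θ − 36° = arccos(√0.1786) = 65.0°, giving θ ≈ 36 + 65.0 = 101.0°.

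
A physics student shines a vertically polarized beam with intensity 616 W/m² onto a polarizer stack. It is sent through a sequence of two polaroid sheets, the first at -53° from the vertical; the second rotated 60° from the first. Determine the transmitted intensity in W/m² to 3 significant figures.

I₁ = 616 W/m² · cos²(53°) = 223.1 W/m².
I₂ = I₁ · cos²(60°) = 223.1 · 0.25 = 55.78 W/m².

I ≈ 55.8 W/m²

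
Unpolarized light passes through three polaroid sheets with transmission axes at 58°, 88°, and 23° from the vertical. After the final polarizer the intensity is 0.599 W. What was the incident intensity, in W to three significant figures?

Unpolarized light through the first polarizer → I₁ = ½ I₀, now polarized at 58°.
I₂ = I₁ cos²(88° − 58°) = 0.5 I₀ · cos²(30°) = 0.375 I₀.
I₃ = I₂ cos²(23° − 88°) = 0.375 I₀ · cos²(65°) = 0.06698 I₀.
So 0.599 W = 0.06698 I₀, giving I₀ = 0.599/0.06698 = 8.943 W.

I₀ ≈ 8.94 W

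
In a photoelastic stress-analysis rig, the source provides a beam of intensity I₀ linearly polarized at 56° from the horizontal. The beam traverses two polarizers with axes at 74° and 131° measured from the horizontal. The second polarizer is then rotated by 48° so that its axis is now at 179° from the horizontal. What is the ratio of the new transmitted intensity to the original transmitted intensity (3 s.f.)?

I_new/I_old ≈ 0.226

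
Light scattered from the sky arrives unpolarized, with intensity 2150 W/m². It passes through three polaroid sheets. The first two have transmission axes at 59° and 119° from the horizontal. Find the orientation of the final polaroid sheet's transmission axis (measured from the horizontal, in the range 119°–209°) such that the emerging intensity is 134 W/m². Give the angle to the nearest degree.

Unpolarized light through the first polarizer → I₁ = ½ I₀, now polarized at 59°.
I₂ = I₁ cos²(119° − 59°) = 0.5 I₀ · cos²(60°) = 0.125 I₀.
Target fraction: 134 / 2150 W/m² = 0.06233 of I₀.
Need I₃/I₀ = 0.06233, so cos²(θ − 119°) = 0.06233 / 0.125 = 0.4986.
θ − 119° = arccos(√0.4986) = 45.1°, giving θ ≈ 119 + 45.1 = 164.1°.

θ ≈ 164°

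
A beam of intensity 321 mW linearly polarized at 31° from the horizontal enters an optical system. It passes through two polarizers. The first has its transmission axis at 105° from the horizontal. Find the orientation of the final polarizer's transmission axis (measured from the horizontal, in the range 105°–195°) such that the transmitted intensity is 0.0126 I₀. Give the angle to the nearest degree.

I₁ = I₀ cos²(105° − 31°) = I₀ cos²(74°) = 0.07598 I₀.
Need I₂/I₀ = 0.0126, so cos²(θ − 105°) = 0.0126 / 0.07598 = 0.1658.
θ − 105° = arccos(√0.1658) = 66.0°, giving θ ≈ 105 + 66.0 = 171.0°.

θ ≈ 171°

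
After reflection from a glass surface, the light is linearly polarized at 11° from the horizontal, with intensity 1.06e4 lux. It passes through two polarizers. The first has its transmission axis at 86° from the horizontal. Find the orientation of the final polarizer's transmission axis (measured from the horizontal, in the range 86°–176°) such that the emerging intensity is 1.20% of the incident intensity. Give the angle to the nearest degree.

I₁ = I₀ cos²(86° − 11°) = I₀ cos²(75°) = 0.06699 I₀.
Need I₂/I₀ = 0.012, so cos²(θ − 86°) = 0.012 / 0.06699 = 0.1791.
θ − 86° = arccos(√0.1791) = 65.0°, giving θ ≈ 86 + 65.0 = 151.0°.

θ ≈ 151°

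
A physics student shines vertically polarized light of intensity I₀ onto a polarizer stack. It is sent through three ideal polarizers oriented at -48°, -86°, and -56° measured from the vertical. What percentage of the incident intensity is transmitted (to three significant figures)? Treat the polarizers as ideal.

I₁ = I₀ cos²(-48° − 0°) = I₀ cos²(48°) = 0.4477 I₀.
I₂ = I₁ cos²(-86° + 48°) = 0.4477 I₀ · cos²(38°) = 0.278 I₀.
I₃ = I₂ cos²(-56° + 86°) = 0.278 I₀ · cos²(30°) = 0.2085 I₀.
That is 20.85% of the incident intensity.

≈ 20.9%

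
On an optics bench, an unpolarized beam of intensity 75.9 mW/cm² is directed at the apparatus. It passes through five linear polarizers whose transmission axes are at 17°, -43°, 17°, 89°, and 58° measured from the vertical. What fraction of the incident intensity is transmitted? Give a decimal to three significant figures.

I/I₀ ≈ 0.00219

Unpolarized light through the first polarizer → I₁ = 75.9 mW/cm²/2 = 37.95 mW/cm², polarized at 17°.
I₂ = I₁ · cos²(60°) = 37.95 · 0.25 = 9.488 mW/cm².
I₃ = I₂ · cos²(60°) = 9.488 · 0.25 = 2.372 mW/cm².
I₄ = I₃ · cos²(72°) = 2.372 · 0.09549 = 0.2265 mW/cm².
I₅ = I₄ · cos²(31°) = 0.2265 · 0.7347 = 0.1664 mW/cm².
Transmitted fraction = 0.002193.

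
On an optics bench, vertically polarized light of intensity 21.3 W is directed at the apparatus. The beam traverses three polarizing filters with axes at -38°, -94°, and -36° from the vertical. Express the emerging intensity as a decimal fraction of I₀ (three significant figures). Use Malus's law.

By Malus's law, I₁ = 21.3 W · cos²(38°) = 13.23 W.
I₂ = I₁ · cos²(56°) = 13.23 · 0.3127 = 4.136 W.
I₃ = I₂ · cos²(58°) = 4.136 · 0.2808 = 1.161 W.
Transmitted fraction = 0.05453.

I/I₀ ≈ 0.0545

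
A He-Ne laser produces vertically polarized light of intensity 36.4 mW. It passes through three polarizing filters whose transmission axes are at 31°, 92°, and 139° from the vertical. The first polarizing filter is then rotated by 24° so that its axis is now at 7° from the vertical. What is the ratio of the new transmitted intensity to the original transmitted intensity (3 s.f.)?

I_new/I_old ≈ 0.0433

Before rotation:
I₁ = I₀ cos²(31° − 0°) = I₀ cos²(31°) = 0.7347 I₀.
I₂ = I₁ cos²(92° − 31°) = 0.7347 I₀ · cos²(61°) = 0.1727 I₀.
I₃ = I₂ cos²(139° − 92°) = 0.1727 I₀ · cos²(47°) = 0.08032 I₀.
After rotation:
I₁ = I₀ cos²(7° − 0°) = I₀ cos²(7°) = 0.9851 I₀.
I₂ = I₁ cos²(92° − 7°) = 0.9851 I₀ · cos²(85°) = 0.007483 I₀.
I₃ = I₂ cos²(139° − 92°) = 0.007483 I₀ · cos²(47°) = 0.003481 I₀.
Ratio = 0.003481 / 0.08032 = 0.04333.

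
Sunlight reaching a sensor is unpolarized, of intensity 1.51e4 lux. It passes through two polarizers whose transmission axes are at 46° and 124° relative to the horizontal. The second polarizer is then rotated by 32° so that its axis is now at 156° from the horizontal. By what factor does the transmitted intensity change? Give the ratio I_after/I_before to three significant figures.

I_new/I_old ≈ 2.71

Before rotation:
Unpolarized light through the first polarizer → I₁ = ½ I₀, now polarized at 46°.
I₂ = I₁ cos²(124° − 46°) = 0.5 I₀ · cos²(78°) = 0.02161 I₀.
After rotation:
Unpolarized light through the first polarizer → I₁ = ½ I₀, now polarized at 46°.
Angle between axes 1 and 2: 70°. I₂ = 0.5 I₀ · cos²(70°) = 0.05849 I₀.
Ratio = 0.05849 / 0.02161 = 2.706.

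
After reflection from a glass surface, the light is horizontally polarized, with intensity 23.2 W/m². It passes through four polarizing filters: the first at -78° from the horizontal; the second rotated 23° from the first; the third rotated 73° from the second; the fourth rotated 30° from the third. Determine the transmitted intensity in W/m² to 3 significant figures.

I₁ = 23.2 W/m² · cos²(78°) = 1.003 W/m².
I₂ = I₁ · cos²(23°) = 1.003 · 0.8473 = 0.8498 W/m².
I₃ = I₂ · cos²(73°) = 0.8498 · 0.08548 = 0.07264 W/m².
I₄ = I₃ · cos²(30°) = 0.07264 · 0.75 = 0.05448 W/m².

I ≈ 0.0545 W/m²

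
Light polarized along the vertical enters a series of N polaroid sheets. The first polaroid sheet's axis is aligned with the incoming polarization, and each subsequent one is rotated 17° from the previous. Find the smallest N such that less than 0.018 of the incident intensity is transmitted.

N = 46

First polarizer is aligned with the polarization: full transmission.
Each further stage multiplies by cos²(17°) = 0.9145.
After N polarizers: T = 0.9145^(N−1). Require T < 0.018 ⇒ N−1 > ln(0.018)/ln(0.9145) = 44.96, so N−1 ≥ 45 and N = 46.
Check: N=46 gives T = 0.01793 < 0.018; N=45 gives T = 0.01961.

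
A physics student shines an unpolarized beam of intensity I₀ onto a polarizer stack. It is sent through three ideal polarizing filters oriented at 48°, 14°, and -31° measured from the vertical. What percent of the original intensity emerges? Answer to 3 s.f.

Unpolarized light through the first polarizer → I₁ = ½ I₀, now polarized at 48°.
I₂ = I₁ cos²(14° − 48°) = 0.5 I₀ · cos²(34°) = 0.3437 I₀.
I₃ = I₂ cos²(-31° − 14°) = 0.3437 I₀ · cos²(45°) = 0.1718 I₀.
That is 17.18% of the incident intensity.

≈ 17.2%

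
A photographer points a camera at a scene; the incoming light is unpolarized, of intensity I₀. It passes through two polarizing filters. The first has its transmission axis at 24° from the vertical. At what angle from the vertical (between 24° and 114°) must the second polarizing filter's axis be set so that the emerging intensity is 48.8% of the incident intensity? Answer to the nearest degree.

θ ≈ 33°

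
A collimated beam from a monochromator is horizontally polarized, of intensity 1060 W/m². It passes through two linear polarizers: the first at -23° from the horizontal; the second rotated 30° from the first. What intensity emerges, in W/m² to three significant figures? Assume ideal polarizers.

I ≈ 674 W/m²

By Malus's law, I₁ = 1060 W/m² · cos²(23°) = 898.2 W/m².
I₂ = I₁ · cos²(30°) = 898.2 · 0.75 = 673.6 W/m².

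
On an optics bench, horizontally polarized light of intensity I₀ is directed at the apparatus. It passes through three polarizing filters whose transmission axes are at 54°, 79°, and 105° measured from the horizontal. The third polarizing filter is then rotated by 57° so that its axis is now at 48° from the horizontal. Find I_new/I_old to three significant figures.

Before rotation:
By Malus's law, I₁ = I₀ cos²(54° − 0°) = I₀ cos²(54°) = 0.3455 I₀.
I₂ = I₁ cos²(79° − 54°) = 0.3455 I₀ · cos²(25°) = 0.2838 I₀.
I₃ = I₂ cos²(105° − 79°) = 0.2838 I₀ · cos²(26°) = 0.2292 I₀.
After rotation:
I₁ = I₀ cos²(54° − 0°) = I₀ cos²(54°) = 0.3455 I₀.
I₂ = I₁ cos²(79° − 54°) = 0.3455 I₀ · cos²(25°) = 0.2838 I₀.
I₃ = I₂ cos²(48° − 79°) = 0.2838 I₀ · cos²(31°) = 0.2085 I₀.
Ratio = 0.2085 / 0.2292 = 0.9095.

I_new/I_old ≈ 0.910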